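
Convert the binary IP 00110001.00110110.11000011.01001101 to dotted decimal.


00110001 = 49
00110110 = 54
11000011 = 195
01001101 = 77
IP: 49.54.195.77


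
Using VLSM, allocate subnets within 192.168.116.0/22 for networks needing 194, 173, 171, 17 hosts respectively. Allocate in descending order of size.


194 hosts -> /24 (254 usable): 192.168.116.0/24
173 hosts -> /24 (254 usable): 192.168.117.0/24
171 hosts -> /24 (254 usable): 192.168.118.0/24
17 hosts -> /27 (30 usable): 192.168.119.0/27
Allocation: 192.168.116.0/24 (194 hosts, 254 usable); 192.168.117.0/24 (173 hosts, 254 usable); 192.168.118.0/24 (171 hosts, 254 usable); 192.168.119.0/27 (17 hosts, 30 usable)


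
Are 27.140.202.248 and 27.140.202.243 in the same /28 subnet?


Mask: 255.255.255.240
27.140.202.248 AND mask = 27.140.202.240
27.140.202.243 AND mask = 27.140.202.240
Yes, same subnet (27.140.202.240)


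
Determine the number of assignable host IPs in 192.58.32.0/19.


Host bits = 32 - 19 = 13
Total addresses = 2^13 = 8192
Usable = total - 2 (network and broadcast)
Usable hosts: 8190


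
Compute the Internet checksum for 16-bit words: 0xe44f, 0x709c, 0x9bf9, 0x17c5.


Sum all words (with carry folding):
+ 0xe44f = 0xe44f
+ 0x709c = 0x54ec
+ 0x9bf9 = 0xf0e5
+ 0x17c5 = 0x08ab
One's complement: ~0x08ab
Checksum = 0xf754


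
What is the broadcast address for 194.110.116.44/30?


Network: 194.110.116.44/30
Host bits = 2
Set all host bits to 1:
Broadcast: 194.110.116.47


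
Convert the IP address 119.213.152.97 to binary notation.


119 = 01110111
213 = 11010101
152 = 10011000
97 = 01100001
Binary: 01110111.11010101.10011000.01100001


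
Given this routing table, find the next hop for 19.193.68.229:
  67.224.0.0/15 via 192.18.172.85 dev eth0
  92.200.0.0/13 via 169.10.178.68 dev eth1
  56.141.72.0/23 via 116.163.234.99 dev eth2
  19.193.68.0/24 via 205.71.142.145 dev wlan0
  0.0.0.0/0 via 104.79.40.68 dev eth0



Longest prefix match for 19.193.68.229:
  /15 67.224.0.0: no
  /13 92.200.0.0: no
  /23 56.141.72.0: no
  /24 19.193.68.0: MATCH
  /0 0.0.0.0: MATCH
Selected: next-hop 205.71.142.145 via wlan0 (matched /24)


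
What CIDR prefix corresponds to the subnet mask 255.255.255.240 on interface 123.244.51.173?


Binary: 11111111.11111111.11111111.11110000
Count leading 1s
Prefix: /28


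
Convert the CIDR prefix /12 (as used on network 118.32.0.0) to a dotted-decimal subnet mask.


/12 means 12 network bits, 20 host bits
Binary: 11111111111100000000000000000000
Mask: 255.240.0.0


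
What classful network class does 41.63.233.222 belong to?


First octet: 41
Binary: 00101001
0xxxxxxx -> Class A (1-126)
Class A, default mask 255.0.0.0 (/8)


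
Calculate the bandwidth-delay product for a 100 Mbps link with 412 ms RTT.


BDP = bandwidth * RTT
= 100 Mbps * 412 ms
= 100 * 1e6 * 412 / 1000 bits
= 41200000 bits
= 5150000 bytes
= 5029.2969 KB
BDP = 41200000 bits (5150000 bytes)


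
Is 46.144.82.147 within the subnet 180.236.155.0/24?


Subnet network: 180.236.155.0
Test IP AND mask: 46.144.82.0
No, 46.144.82.147 is not in 180.236.155.0/24


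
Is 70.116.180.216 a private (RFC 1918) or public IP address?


RFC 1918 private ranges:
  10.0.0.0/8 (10.0.0.0 - 10.255.255.255)
  172.16.0.0/12 (172.16.0.0 - 172.31.255.255)
  192.168.0.0/16 (192.168.0.0 - 192.168.255.255)
Public (not in any RFC 1918 range)


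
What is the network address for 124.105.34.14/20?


IP:   01111100.01101001.00100010.00001110
Mask: 11111111.11111111.11110000.00000000
AND operation:
Net:  01111100.01101001.00100000.00000000
Network: 124.105.32.0/20


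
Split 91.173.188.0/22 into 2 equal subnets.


New prefix = 22 + 1 = 23
Each subnet has 512 addresses
  91.173.188.0/23
  91.173.190.0/23
Subnets: 91.173.188.0/23, 91.173.190.0/23


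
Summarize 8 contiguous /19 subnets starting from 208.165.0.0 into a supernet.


Original prefix: /19
Number of subnets: 8 = 2^3
New prefix = 19 - 3 = 16
Supernet: 208.165.0.0/16


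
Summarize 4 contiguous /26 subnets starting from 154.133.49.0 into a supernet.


Original prefix: /26
Number of subnets: 4 = 2^2
New prefix = 26 - 2 = 24
Supernet: 154.133.49.0/24


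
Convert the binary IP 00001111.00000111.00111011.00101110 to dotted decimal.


00001111 = 15
00000111 = 7
00111011 = 59
00101110 = 46
IP: 15.7.59.46


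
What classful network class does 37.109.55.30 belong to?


First octet: 37
Binary: 00100101
0xxxxxxx -> Class A (1-126)
Class A, default mask 255.0.0.0 (/8)


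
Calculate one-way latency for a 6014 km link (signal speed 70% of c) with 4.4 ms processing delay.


Speed = 0.7 * 3e5 km/s = 210000 km/s
Propagation delay = 6014 / 210000 = 0.0286 s = 28.6381 ms
Processing delay = 4.4 ms
Total one-way latency = 33.0381 ms


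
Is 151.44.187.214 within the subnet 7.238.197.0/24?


Subnet network: 7.238.197.0
Test IP AND mask: 151.44.187.0
No, 151.44.187.214 is not in 7.238.197.0/24


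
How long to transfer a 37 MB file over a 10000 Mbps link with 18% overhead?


Effective throughput = 10000 * (1 - 18/100) = 8200 Mbps
File size in Mb = 37 * 8 = 296 Mb
Time = 296 / 8200
Time = 0.0361 seconds


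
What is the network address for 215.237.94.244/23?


IP:   11010111.11101101.01011110.11110100
Mask: 11111111.11111111.11111110.00000000
AND operation:
Net:  11010111.11101101.01011110.00000000
Network: 215.237.94.0/23


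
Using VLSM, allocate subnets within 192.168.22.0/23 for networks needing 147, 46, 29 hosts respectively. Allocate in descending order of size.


147 hosts -> /24 (254 usable): 192.168.22.0/24
46 hosts -> /26 (62 usable): 192.168.23.0/26
29 hosts -> /27 (30 usable): 192.168.23.64/27
Allocation: 192.168.22.0/24 (147 hosts, 254 usable); 192.168.23.0/26 (46 hosts, 62 usable); 192.168.23.64/27 (29 hosts, 30 usable)


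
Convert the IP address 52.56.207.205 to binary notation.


52 = 00110100
56 = 00111000
207 = 11001111
205 = 11001101
Binary: 00110100.00111000.11001111.11001101


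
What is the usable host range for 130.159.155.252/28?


Network: 130.159.155.240
Broadcast: 130.159.155.255
First usable = network + 1
Last usable = broadcast - 1
Range: 130.159.155.241 to 130.159.155.254


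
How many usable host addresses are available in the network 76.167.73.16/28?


Host bits = 32 - 28 = 4
Total addresses = 2^4 = 16
Usable = total - 2 (network and broadcast)
Usable hosts: 14


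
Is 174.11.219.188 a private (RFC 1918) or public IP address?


RFC 1918 private ranges:
  10.0.0.0/8 (10.0.0.0 - 10.255.255.255)
  172.16.0.0/12 (172.16.0.0 - 172.31.255.255)
  192.168.0.0/16 (192.168.0.0 - 192.168.255.255)
Public (not in any RFC 1918 range)


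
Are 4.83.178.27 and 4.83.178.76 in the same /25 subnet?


Mask: 255.255.255.128
4.83.178.27 AND mask = 4.83.178.0
4.83.178.76 AND mask = 4.83.178.0
Yes, same subnet (4.83.178.0)


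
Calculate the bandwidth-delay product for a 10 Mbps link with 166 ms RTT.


BDP = bandwidth * RTT
= 10 Mbps * 166 ms
= 10 * 1e6 * 166 / 1000 bits
= 1660000 bits
= 207500 bytes
= 202.6367 KB
BDP = 1660000 bits (207500 bytes)


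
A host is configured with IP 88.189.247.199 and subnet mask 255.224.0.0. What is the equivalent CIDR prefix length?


Binary: 11111111.11100000.00000000.00000000
Count leading 1s
Prefix: /11


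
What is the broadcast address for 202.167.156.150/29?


Network: 202.167.156.144/29
Host bits = 3
Set all host bits to 1:
Broadcast: 202.167.156.151


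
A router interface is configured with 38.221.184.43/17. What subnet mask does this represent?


/17 means 17 network bits, 15 host bits
Binary: 11111111111111111000000000000000
Mask: 255.255.128.0


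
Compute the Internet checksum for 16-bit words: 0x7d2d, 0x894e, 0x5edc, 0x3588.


Sum all words (with carry folding):
+ 0x7d2d = 0x7d2d
+ 0x894e = 0x067c
+ 0x5edc = 0x6558
+ 0x3588 = 0x9ae0
One's complement: ~0x9ae0
Checksum = 0x651f


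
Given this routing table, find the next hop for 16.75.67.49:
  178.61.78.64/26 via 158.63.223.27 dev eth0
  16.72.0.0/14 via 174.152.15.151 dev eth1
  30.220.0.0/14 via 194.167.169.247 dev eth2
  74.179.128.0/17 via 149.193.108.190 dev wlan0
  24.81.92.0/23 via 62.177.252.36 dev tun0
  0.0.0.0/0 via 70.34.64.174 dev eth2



Longest prefix match for 16.75.67.49:
  /26 178.61.78.64: no
  /14 16.72.0.0: MATCH
  /14 30.220.0.0: no
  /17 74.179.128.0: no
  /23 24.81.92.0: no
  /0 0.0.0.0: MATCH
Selected: next-hop 174.152.15.151 via eth1 (matched /14)


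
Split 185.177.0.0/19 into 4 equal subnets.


New prefix = 19 + 2 = 21
Each subnet has 2048 addresses
  185.177.0.0/21
  185.177.8.0/21
  185.177.16.0/21
  185.177.24.0/21
Subnets: 185.177.0.0/21, 185.177.8.0/21, 185.177.16.0/21, 185.177.24.0/21


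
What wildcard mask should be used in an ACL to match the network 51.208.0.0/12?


Subnet mask: 255.240.0.0
Wildcard = 255.255.255.255 - subnet mask
255 - 255 = 0
255 - 240 = 15
255 - 0 = 255
255 - 0 = 255
Wildcard: 0.15.255.255


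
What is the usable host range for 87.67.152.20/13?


Network: 87.64.0.0
Broadcast: 87.71.255.255
First usable = network + 1
Last usable = broadcast - 1
Range: 87.64.0.1 to 87.71.255.254


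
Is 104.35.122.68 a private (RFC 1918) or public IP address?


RFC 1918 private ranges:
  10.0.0.0/8 (10.0.0.0 - 10.255.255.255)
  172.16.0.0/12 (172.16.0.0 - 172.31.255.255)
  192.168.0.0/16 (192.168.0.0 - 192.168.255.255)
Public (not in any RFC 1918 range)


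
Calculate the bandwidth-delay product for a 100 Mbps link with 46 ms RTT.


BDP = bandwidth * RTT
= 100 Mbps * 46 ms
= 100 * 1e6 * 46 / 1000 bits
= 4600000 bits
= 575000 bytes
= 561.5234 KB
BDP = 4600000 bits (575000 bytes)


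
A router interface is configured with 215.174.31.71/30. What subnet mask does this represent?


/30 means 30 network bits, 2 host bits
Binary: 11111111111111111111111111111100
Mask: 255.255.255.252


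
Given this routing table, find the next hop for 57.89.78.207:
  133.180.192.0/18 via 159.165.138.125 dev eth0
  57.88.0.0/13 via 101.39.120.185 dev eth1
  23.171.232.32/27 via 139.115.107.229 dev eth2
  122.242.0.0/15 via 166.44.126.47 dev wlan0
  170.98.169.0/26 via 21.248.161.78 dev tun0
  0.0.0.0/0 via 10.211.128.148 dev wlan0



Longest prefix match for 57.89.78.207:
  /18 133.180.192.0: no
  /13 57.88.0.0: MATCH
  /27 23.171.232.32: no
  /15 122.242.0.0: no
  /26 170.98.169.0: no
  /0 0.0.0.0: MATCH
Selected: next-hop 101.39.120.185 via eth1 (matched /13)


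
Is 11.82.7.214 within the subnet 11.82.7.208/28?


Subnet network: 11.82.7.208
Test IP AND mask: 11.82.7.208
Yes, 11.82.7.214 is in 11.82.7.208/28


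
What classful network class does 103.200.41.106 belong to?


First octet: 103
Binary: 01100111
0xxxxxxx -> Class A (1-126)
Class A, default mask 255.0.0.0 (/8)


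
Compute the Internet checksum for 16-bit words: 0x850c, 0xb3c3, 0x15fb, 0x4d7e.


Sum all words (with carry folding):
+ 0x850c = 0x850c
+ 0xb3c3 = 0x38d0
+ 0x15fb = 0x4ecb
+ 0x4d7e = 0x9c49
One's complement: ~0x9c49
Checksum = 0x63b6


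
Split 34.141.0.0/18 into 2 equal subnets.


New prefix = 18 + 1 = 19
Each subnet has 8192 addresses
  34.141.0.0/19
  34.141.32.0/19
Subnets: 34.141.0.0/19, 34.141.32.0/19


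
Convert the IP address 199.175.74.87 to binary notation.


199 = 11000111
175 = 10101111
74 = 01001010
87 = 01010111
Binary: 11000111.10101111.01001010.01010111


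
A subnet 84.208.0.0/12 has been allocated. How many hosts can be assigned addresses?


Host bits = 32 - 12 = 20
Total addresses = 2^20 = 1048576
Usable = total - 2 (network and broadcast)
Usable hosts: 1048574


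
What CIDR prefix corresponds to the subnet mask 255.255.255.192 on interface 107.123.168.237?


Binary: 11111111.11111111.11111111.11000000
Count leading 1s
Prefix: /26


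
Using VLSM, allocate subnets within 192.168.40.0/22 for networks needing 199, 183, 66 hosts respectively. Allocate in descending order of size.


199 hosts -> /24 (254 usable): 192.168.40.0/24
183 hosts -> /24 (254 usable): 192.168.41.0/24
66 hosts -> /25 (126 usable): 192.168.42.0/25
Allocation: 192.168.40.0/24 (199 hosts, 254 usable); 192.168.41.0/24 (183 hosts, 254 usable); 192.168.42.0/25 (66 hosts, 126 usable)


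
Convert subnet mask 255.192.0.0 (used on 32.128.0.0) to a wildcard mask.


Subnet mask: 255.192.0.0
Wildcard = 255.255.255.255 - subnet mask
255 - 255 = 0
255 - 192 = 63
255 - 0 = 255
255 - 0 = 255
Wildcard: 0.63.255.255


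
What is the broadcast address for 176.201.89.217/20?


Network: 176.201.80.0/20
Host bits = 12
Set all host bits to 1:
Broadcast: 176.201.95.255


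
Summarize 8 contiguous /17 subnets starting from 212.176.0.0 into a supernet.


Original prefix: /17
Number of subnets: 8 = 2^3
New prefix = 17 - 3 = 14
Supernet: 212.176.0.0/14


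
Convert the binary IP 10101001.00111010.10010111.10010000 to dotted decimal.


10101001 = 169
00111010 = 58
10010111 = 151
10010000 = 144
IP: 169.58.151.144


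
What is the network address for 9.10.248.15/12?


IP:   00001001.00001010.11111000.00001111
Mask: 11111111.11110000.00000000.00000000
AND operation:
Net:  00001001.00000000.00000000.00000000
Network: 9.0.0.0/12


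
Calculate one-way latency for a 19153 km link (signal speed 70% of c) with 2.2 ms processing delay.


Speed = 0.7 * 3e5 km/s = 210000 km/s
Propagation delay = 19153 / 210000 = 0.0912 s = 91.2048 ms
Processing delay = 2.2 ms
Total one-way latency = 93.4048 ms


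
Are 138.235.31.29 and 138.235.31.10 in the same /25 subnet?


Mask: 255.255.255.128
138.235.31.29 AND mask = 138.235.31.0
138.235.31.10 AND mask = 138.235.31.0
Yes, same subnet (138.235.31.0)


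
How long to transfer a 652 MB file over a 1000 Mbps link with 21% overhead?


Effective throughput = 1000 * (1 - 21/100) = 790 Mbps
File size in Mb = 652 * 8 = 5216 Mb
Time = 5216 / 790
Time = 6.6025 seconds


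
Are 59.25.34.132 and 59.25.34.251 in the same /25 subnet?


Mask: 255.255.255.128
59.25.34.132 AND mask = 59.25.34.128
59.25.34.251 AND mask = 59.25.34.128
Yes, same subnet (59.25.34.128)


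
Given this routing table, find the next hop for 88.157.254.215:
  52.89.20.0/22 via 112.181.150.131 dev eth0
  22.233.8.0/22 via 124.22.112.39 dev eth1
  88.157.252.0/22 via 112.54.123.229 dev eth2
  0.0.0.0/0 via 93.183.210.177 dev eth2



Longest prefix match for 88.157.254.215:
  /22 52.89.20.0: no
  /22 22.233.8.0: no
  /22 88.157.252.0: MATCH
  /0 0.0.0.0: MATCH
Selected: next-hop 112.54.123.229 via eth2 (matched /22)


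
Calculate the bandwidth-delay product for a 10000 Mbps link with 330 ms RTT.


BDP = bandwidth * RTT
= 10000 Mbps * 330 ms
= 10000 * 1e6 * 330 / 1000 bits
= 3300000000 bits
= 412500000 bytes
= 402832.0312 KB
BDP = 3300000000 bits (412500000 bytes)


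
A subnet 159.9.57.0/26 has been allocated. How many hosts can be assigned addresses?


Host bits = 32 - 26 = 6
Total addresses = 2^6 = 64
Usable = total - 2 (network and broadcast)
Usable hosts: 62


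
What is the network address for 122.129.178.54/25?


IP:   01111010.10000001.10110010.00110110
Mask: 11111111.11111111.11111111.10000000
AND operation:
Net:  01111010.10000001.10110010.00000000
Network: 122.129.178.0/25


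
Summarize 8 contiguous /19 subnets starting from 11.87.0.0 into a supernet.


Original prefix: /19
Number of subnets: 8 = 2^3
New prefix = 19 - 3 = 16
Supernet: 11.87.0.0/16


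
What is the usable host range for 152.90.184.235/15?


Network: 152.90.0.0
Broadcast: 152.91.255.255
First usable = network + 1
Last usable = broadcast - 1
Range: 152.90.0.1 to 152.91.255.254


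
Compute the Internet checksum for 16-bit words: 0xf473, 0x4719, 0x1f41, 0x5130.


Sum all words (with carry folding):
+ 0xf473 = 0xf473
+ 0x4719 = 0x3b8d
+ 0x1f41 = 0x5ace
+ 0x5130 = 0xabfe
One's complement: ~0xabfe
Checksum = 0x5401


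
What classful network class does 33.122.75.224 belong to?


First octet: 33
Binary: 00100001
0xxxxxxx -> Class A (1-126)
Class A, default mask 255.0.0.0 (/8)


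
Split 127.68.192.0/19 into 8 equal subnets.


New prefix = 19 + 3 = 22
Each subnet has 1024 addresses
  127.68.192.0/22
  127.68.196.0/22
  127.68.200.0/22
  127.68.204.0/22
  127.68.208.0/22
  127.68.212.0/22
  127.68.216.0/22
  127.68.220.0/22
Subnets: 127.68.192.0/22, 127.68.196.0/22, 127.68.200.0/22, 127.68.204.0/22, 127.68.208.0/22, 127.68.212.0/22, 127.68.216.0/22, 127.68.220.0/22


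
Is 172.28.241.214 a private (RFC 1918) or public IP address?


RFC 1918 private ranges:
  10.0.0.0/8 (10.0.0.0 - 10.255.255.255)
  172.16.0.0/12 (172.16.0.0 - 172.31.255.255)
  192.168.0.0/16 (192.168.0.0 - 192.168.255.255)
Private (in 172.16.0.0/12)


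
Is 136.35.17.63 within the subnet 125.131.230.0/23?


Subnet network: 125.131.230.0
Test IP AND mask: 136.35.16.0
No, 136.35.17.63 is not in 125.131.230.0/23


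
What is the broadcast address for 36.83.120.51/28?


Network: 36.83.120.48/28
Host bits = 4
Set all host bits to 1:
Broadcast: 36.83.120.63


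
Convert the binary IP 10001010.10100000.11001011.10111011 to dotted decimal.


10001010 = 138
10100000 = 160
11001011 = 203
10111011 = 187
IP: 138.160.203.187


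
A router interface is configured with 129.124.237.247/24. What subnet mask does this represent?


/24 means 24 network bits, 8 host bits
Binary: 11111111111111111111111100000000
Mask: 255.255.255.0


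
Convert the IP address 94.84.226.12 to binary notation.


94 = 01011110
84 = 01010100
226 = 11100010
12 = 00001100
Binary: 01011110.01010100.11100010.00001100


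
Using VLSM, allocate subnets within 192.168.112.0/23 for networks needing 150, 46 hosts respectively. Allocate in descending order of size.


150 hosts -> /24 (254 usable): 192.168.112.0/24
46 hosts -> /26 (62 usable): 192.168.113.0/26
Allocation: 192.168.112.0/24 (150 hosts, 254 usable); 192.168.113.0/26 (46 hosts, 62 usable)


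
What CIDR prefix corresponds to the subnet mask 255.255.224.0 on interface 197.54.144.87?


Binary: 11111111.11111111.11100000.00000000
Count leading 1s
Prefix: /19


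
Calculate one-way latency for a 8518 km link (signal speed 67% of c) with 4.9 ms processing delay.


Speed = 0.67 * 3e5 km/s = 201000 km/s
Propagation delay = 8518 / 201000 = 0.0424 s = 42.3781 ms
Processing delay = 4.9 ms
Total one-way latency = 47.2781 ms


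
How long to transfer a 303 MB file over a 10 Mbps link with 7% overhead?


Effective throughput = 10 * (1 - 7/100) = 9.3 Mbps
File size in Mb = 303 * 8 = 2424 Mb
Time = 2424 / 9.3
Time = 260.6452 seconds


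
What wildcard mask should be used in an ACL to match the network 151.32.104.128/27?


Subnet mask: 255.255.255.224
Wildcard = 255.255.255.255 - subnet mask
255 - 255 = 0
255 - 255 = 0
255 - 255 = 0
255 - 224 = 31
Wildcard: 0.0.0.31


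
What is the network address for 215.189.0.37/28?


IP:   11010111.10111101.00000000.00100101
Mask: 11111111.11111111.11111111.11110000
AND operation:
Net:  11010111.10111101.00000000.00100000
Network: 215.189.0.32/28


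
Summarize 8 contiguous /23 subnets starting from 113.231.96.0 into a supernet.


Original prefix: /23
Number of subnets: 8 = 2^3
New prefix = 23 - 3 = 20
Supernet: 113.231.96.0/20


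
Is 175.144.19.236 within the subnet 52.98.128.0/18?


Subnet network: 52.98.128.0
Test IP AND mask: 175.144.0.0
No, 175.144.19.236 is not in 52.98.128.0/18


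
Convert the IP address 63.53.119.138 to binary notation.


63 = 00111111
53 = 00110101
119 = 01110111
138 = 10001010
Binary: 00111111.00110101.01110111.10001010


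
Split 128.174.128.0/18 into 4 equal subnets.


New prefix = 18 + 2 = 20
Each subnet has 4096 addresses
  128.174.128.0/20
  128.174.144.0/20
  128.174.160.0/20
  128.174.176.0/20
Subnets: 128.174.128.0/20, 128.174.144.0/20, 128.174.160.0/20, 128.174.176.0/20


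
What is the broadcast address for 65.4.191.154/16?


Network: 65.4.0.0/16
Host bits = 16
Set all host bits to 1:
Broadcast: 65.4.255.255


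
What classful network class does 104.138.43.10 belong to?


First octet: 104
Binary: 01101000
0xxxxxxx -> Class A (1-126)
Class A, default mask 255.0.0.0 (/8)


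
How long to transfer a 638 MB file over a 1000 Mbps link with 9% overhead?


Effective throughput = 1000 * (1 - 9/100) = 910 Mbps
File size in Mb = 638 * 8 = 5104 Mb
Time = 5104 / 910
Time = 5.6088 seconds


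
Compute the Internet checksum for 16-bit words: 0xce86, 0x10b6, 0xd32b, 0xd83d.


Sum all words (with carry folding):
+ 0xce86 = 0xce86
+ 0x10b6 = 0xdf3c
+ 0xd32b = 0xb268
+ 0xd83d = 0x8aa6
One's complement: ~0x8aa6
Checksum = 0x7559


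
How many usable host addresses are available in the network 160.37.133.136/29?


Host bits = 32 - 29 = 3
Total addresses = 2^3 = 8
Usable = total - 2 (network and broadcast)
Usable hosts: 6


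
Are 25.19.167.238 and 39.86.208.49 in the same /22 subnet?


Mask: 255.255.252.0
25.19.167.238 AND mask = 25.19.164.0
39.86.208.49 AND mask = 39.86.208.0
No, different subnets (25.19.164.0 vs 39.86.208.0)


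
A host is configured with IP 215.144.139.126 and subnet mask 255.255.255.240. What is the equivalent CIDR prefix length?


Binary: 11111111.11111111.11111111.11110000
Count leading 1s
Prefix: /28


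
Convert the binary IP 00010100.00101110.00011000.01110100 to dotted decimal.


00010100 = 20
00101110 = 46
00011000 = 24
01110100 = 116
IP: 20.46.24.116


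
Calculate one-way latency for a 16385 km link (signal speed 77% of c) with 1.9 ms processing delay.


Speed = 0.77 * 3e5 km/s = 231000 km/s
Propagation delay = 16385 / 231000 = 0.0709 s = 70.9307 ms
Processing delay = 1.9 ms
Total one-way latency = 72.8307 ms


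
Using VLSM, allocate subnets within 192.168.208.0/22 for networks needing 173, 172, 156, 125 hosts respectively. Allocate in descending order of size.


173 hosts -> /24 (254 usable): 192.168.208.0/24
172 hosts -> /24 (254 usable): 192.168.209.0/24
156 hosts -> /24 (254 usable): 192.168.210.0/24
125 hosts -> /25 (126 usable): 192.168.211.0/25
Allocation: 192.168.208.0/24 (173 hosts, 254 usable); 192.168.209.0/24 (172 hosts, 254 usable); 192.168.210.0/24 (156 hosts, 254 usable); 192.168.211.0/25 (125 hosts, 126 usable)


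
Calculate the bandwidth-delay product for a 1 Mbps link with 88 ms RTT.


BDP = bandwidth * RTT
= 1 Mbps * 88 ms
= 1 * 1e6 * 88 / 1000 bits
= 88000 bits
= 11000 bytes
= 10.7422 KB
BDP = 88000 bits (11000 bytes)


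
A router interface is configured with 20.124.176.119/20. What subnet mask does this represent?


/20 means 20 network bits, 12 host bits
Binary: 11111111111111111111000000000000
Mask: 255.255.240.0


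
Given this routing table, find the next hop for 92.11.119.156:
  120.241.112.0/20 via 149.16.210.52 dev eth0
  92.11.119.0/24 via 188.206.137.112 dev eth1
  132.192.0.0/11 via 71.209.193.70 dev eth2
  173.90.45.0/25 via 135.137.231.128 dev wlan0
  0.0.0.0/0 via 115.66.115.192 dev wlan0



Longest prefix match for 92.11.119.156:
  /20 120.241.112.0: no
  /24 92.11.119.0: MATCH
  /11 132.192.0.0: no
  /25 173.90.45.0: no
  /0 0.0.0.0: MATCH
Selected: next-hop 188.206.137.112 via eth1 (matched /24)


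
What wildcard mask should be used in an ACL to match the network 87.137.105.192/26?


Subnet mask: 255.255.255.192
Wildcard = 255.255.255.255 - subnet mask
255 - 255 = 0
255 - 255 = 0
255 - 255 = 0
255 - 192 = 63
Wildcard: 0.0.0.63


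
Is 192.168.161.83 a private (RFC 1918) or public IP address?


RFC 1918 private ranges:
  10.0.0.0/8 (10.0.0.0 - 10.255.255.255)
  172.16.0.0/12 (172.16.0.0 - 172.31.255.255)
  192.168.0.0/16 (192.168.0.0 - 192.168.255.255)
Private (in 192.168.0.0/16)


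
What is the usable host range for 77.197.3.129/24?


Network: 77.197.3.0
Broadcast: 77.197.3.255
First usable = network + 1
Last usable = broadcast - 1
Range: 77.197.3.1 to 77.197.3.254


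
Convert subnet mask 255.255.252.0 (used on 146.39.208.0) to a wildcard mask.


Subnet mask: 255.255.252.0
Wildcard = 255.255.255.255 - subnet mask
255 - 255 = 0
255 - 255 = 0
255 - 252 = 3
255 - 0 = 255
Wildcard: 0.0.3.255


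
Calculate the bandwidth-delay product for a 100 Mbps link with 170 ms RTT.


BDP = bandwidth * RTT
= 100 Mbps * 170 ms
= 100 * 1e6 * 170 / 1000 bits
= 17000000 bits
= 2125000 bytes
= 2075.1953 KB
BDP = 17000000 bits (2125000 bytes)


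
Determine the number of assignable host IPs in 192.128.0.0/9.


Host bits = 32 - 9 = 23
Total addresses = 2^23 = 8388608
Usable = total - 2 (network and broadcast)
Usable hosts: 8388606


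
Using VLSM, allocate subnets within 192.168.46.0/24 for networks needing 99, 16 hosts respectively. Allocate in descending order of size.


99 hosts -> /25 (126 usable): 192.168.46.0/25
16 hosts -> /27 (30 usable): 192.168.46.128/27
Allocation: 192.168.46.0/25 (99 hosts, 126 usable); 192.168.46.128/27 (16 hosts, 30 usable)


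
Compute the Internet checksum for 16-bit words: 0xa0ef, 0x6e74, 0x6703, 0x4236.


Sum all words (with carry folding):
+ 0xa0ef = 0xa0ef
+ 0x6e74 = 0x0f64
+ 0x6703 = 0x7667
+ 0x4236 = 0xb89d
One's complement: ~0xb89d
Checksum = 0x4762


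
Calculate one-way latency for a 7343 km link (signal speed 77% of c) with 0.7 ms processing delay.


Speed = 0.77 * 3e5 km/s = 231000 km/s
Propagation delay = 7343 / 231000 = 0.0318 s = 31.7879 ms
Processing delay = 0.7 ms
Total one-way latency = 32.4879 ms


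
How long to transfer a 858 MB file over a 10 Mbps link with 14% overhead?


Effective throughput = 10 * (1 - 14/100) = 8.6 Mbps
File size in Mb = 858 * 8 = 6864 Mb
Time = 6864 / 8.6
Time = 798.1395 seconds


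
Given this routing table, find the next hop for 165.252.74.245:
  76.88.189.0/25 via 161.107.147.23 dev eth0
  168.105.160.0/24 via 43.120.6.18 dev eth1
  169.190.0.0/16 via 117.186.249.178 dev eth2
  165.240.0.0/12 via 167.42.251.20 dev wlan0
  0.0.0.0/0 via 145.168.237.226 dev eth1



Longest prefix match for 165.252.74.245:
  /25 76.88.189.0: no
  /24 168.105.160.0: no
  /16 169.190.0.0: no
  /12 165.240.0.0: MATCH
  /0 0.0.0.0: MATCH
Selected: next-hop 167.42.251.20 via wlan0 (matched /12)


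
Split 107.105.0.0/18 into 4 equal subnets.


New prefix = 18 + 2 = 20
Each subnet has 4096 addresses
  107.105.0.0/20
  107.105.16.0/20
  107.105.32.0/20
  107.105.48.0/20
Subnets: 107.105.0.0/20, 107.105.16.0/20, 107.105.32.0/20, 107.105.48.0/20


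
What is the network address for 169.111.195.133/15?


IP:   10101001.01101111.11000011.10000101
Mask: 11111111.11111110.00000000.00000000
AND operation:
Net:  10101001.01101110.00000000.00000000
Network: 169.110.0.0/15


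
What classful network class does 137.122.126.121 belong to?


First octet: 137
Binary: 10001001
10xxxxxx -> Class B (128-191)
Class B, default mask 255.255.0.0 (/16)


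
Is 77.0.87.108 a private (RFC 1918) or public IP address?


RFC 1918 private ranges:
  10.0.0.0/8 (10.0.0.0 - 10.255.255.255)
  172.16.0.0/12 (172.16.0.0 - 172.31.255.255)
  192.168.0.0/16 (192.168.0.0 - 192.168.255.255)
Public (not in any RFC 1918 range)


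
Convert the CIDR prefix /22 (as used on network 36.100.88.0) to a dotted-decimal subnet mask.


/22 means 22 network bits, 10 host bits
Binary: 11111111111111111111110000000000
Mask: 255.255.252.0


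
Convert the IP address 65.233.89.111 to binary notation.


65 = 01000001
233 = 11101001
89 = 01011001
111 = 01101111
Binary: 01000001.11101001.01011001.01101111


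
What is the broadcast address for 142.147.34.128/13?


Network: 142.144.0.0/13
Host bits = 19
Set all host bits to 1:
Broadcast: 142.151.255.255


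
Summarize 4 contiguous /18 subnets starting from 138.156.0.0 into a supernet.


Original prefix: /18
Number of subnets: 4 = 2^2
New prefix = 18 - 2 = 16
Supernet: 138.156.0.0/16


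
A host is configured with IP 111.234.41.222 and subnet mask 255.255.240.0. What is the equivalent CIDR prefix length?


Binary: 11111111.11111111.11110000.00000000
Count leading 1s
Prefix: /20


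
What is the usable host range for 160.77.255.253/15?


Network: 160.76.0.0
Broadcast: 160.77.255.255
First usable = network + 1
Last usable = broadcast - 1
Range: 160.76.0.1 to 160.77.255.254


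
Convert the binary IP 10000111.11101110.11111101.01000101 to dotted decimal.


10000111 = 135
11101110 = 238
11111101 = 253
01000101 = 69
IP: 135.238.253.69


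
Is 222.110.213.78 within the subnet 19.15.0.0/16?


Subnet network: 19.15.0.0
Test IP AND mask: 222.110.0.0
No, 222.110.213.78 is not in 19.15.0.0/16


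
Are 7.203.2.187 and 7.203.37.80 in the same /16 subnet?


Mask: 255.255.0.0
7.203.2.187 AND mask = 7.203.0.0
7.203.37.80 AND mask = 7.203.0.0
Yes, same subnet (7.203.0.0)


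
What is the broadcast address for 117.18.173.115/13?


Network: 117.16.0.0/13
Host bits = 19
Set all host bits to 1:
Broadcast: 117.23.255.255


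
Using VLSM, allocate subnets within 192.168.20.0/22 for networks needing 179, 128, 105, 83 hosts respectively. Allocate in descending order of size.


179 hosts -> /24 (254 usable): 192.168.20.0/24
128 hosts -> /24 (254 usable): 192.168.21.0/24
105 hosts -> /25 (126 usable): 192.168.22.0/25
83 hosts -> /25 (126 usable): 192.168.22.128/25
Allocation: 192.168.20.0/24 (179 hosts, 254 usable); 192.168.21.0/24 (128 hosts, 254 usable); 192.168.22.0/25 (105 hosts, 126 usable); 192.168.22.128/25 (83 hosts, 126 usable)


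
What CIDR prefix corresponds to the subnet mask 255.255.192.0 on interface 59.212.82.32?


Binary: 11111111.11111111.11000000.00000000
Count leading 1s
Prefix: /18


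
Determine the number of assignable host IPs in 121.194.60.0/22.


Host bits = 32 - 22 = 10
Total addresses = 2^10 = 1024
Usable = total - 2 (network and broadcast)
Usable hosts: 1022


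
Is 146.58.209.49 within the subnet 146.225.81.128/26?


Subnet network: 146.225.81.128
Test IP AND mask: 146.58.209.0
No, 146.58.209.49 is not in 146.225.81.128/26


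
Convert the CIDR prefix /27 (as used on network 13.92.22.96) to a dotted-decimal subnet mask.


/27 means 27 network bits, 5 host bits
Binary: 11111111111111111111111111100000
Mask: 255.255.255.224


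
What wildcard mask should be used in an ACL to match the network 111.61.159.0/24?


Subnet mask: 255.255.255.0
Wildcard = 255.255.255.255 - subnet mask
255 - 255 = 0
255 - 255 = 0
255 - 255 = 0
255 - 0 = 255
Wildcard: 0.0.0.255


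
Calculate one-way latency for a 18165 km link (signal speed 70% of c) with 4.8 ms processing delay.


Speed = 0.7 * 3e5 km/s = 210000 km/s
Propagation delay = 18165 / 210000 = 0.0865 s = 86.5 ms
Processing delay = 4.8 ms
Total one-way latency = 91.3 ms


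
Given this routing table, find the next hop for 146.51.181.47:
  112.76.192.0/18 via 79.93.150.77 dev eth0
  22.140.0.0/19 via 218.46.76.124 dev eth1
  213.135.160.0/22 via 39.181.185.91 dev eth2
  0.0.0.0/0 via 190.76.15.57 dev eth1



Longest prefix match for 146.51.181.47:
  /18 112.76.192.0: no
  /19 22.140.0.0: no
  /22 213.135.160.0: no
  /0 0.0.0.0: MATCH
Selected: next-hop 190.76.15.57 via eth1 (matched /0)


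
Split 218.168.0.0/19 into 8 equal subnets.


New prefix = 19 + 3 = 22
Each subnet has 1024 addresses
  218.168.0.0/22
  218.168.4.0/22
  218.168.8.0/22
  218.168.12.0/22
  218.168.16.0/22
  218.168.20.0/22
  218.168.24.0/22
  218.168.28.0/22
Subnets: 218.168.0.0/22, 218.168.4.0/22, 218.168.8.0/22, 218.168.12.0/22, 218.168.16.0/22, 218.168.20.0/22, 218.168.24.0/22, 218.168.28.0/22


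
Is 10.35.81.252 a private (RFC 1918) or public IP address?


RFC 1918 private ranges:
  10.0.0.0/8 (10.0.0.0 - 10.255.255.255)
  172.16.0.0/12 (172.16.0.0 - 172.31.255.255)
  192.168.0.0/16 (192.168.0.0 - 192.168.255.255)
Private (in 10.0.0.0/8)


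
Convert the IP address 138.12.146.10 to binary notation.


138 = 10001010
12 = 00001100
146 = 10010010
10 = 00001010
Binary: 10001010.00001100.10010010.00001010


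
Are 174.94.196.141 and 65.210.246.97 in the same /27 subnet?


Mask: 255.255.255.224
174.94.196.141 AND mask = 174.94.196.128
65.210.246.97 AND mask = 65.210.246.96
No, different subnets (174.94.196.128 vs 65.210.246.96)


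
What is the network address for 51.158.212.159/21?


IP:   00110011.10011110.11010100.10011111
Mask: 11111111.11111111.11111000.00000000
AND operation:
Net:  00110011.10011110.11010000.00000000
Network: 51.158.208.0/21


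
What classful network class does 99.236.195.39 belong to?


First octet: 99
Binary: 01100011
0xxxxxxx -> Class A (1-126)
Class A, default mask 255.0.0.0 (/8)


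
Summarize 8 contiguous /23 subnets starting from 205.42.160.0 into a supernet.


Original prefix: /23
Number of subnets: 8 = 2^3
New prefix = 23 - 3 = 20
Supernet: 205.42.160.0/20


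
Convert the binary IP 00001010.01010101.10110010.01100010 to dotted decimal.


00001010 = 10
01010101 = 85
10110010 = 178
01100010 = 98
IP: 10.85.178.98


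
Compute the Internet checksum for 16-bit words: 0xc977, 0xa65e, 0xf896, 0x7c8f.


Sum all words (with carry folding):
+ 0xc977 = 0xc977
+ 0xa65e = 0x6fd6
+ 0xf896 = 0x686d
+ 0x7c8f = 0xe4fc
One's complement: ~0xe4fc
Checksum = 0x1b03


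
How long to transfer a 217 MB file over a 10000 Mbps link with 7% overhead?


Effective throughput = 10000 * (1 - 7/100) = 9300 Mbps
File size in Mb = 217 * 8 = 1736 Mb
Time = 1736 / 9300
Time = 0.1867 seconds


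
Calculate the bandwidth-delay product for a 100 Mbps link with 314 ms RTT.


BDP = bandwidth * RTT
= 100 Mbps * 314 ms
= 100 * 1e6 * 314 / 1000 bits
= 31400000 bits
= 3925000 bytes
= 3833.0078 KB
BDP = 31400000 bits (3925000 bytes)


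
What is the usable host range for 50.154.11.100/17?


Network: 50.154.0.0
Broadcast: 50.154.127.255
First usable = network + 1
Last usable = broadcast - 1
Range: 50.154.0.1 to 50.154.127.254


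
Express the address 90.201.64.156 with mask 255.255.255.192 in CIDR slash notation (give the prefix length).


Binary: 11111111.11111111.11111111.11000000
Count leading 1s
Prefix: /26


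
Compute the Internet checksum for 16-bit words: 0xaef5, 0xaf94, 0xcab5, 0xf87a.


Sum all words (with carry folding):
+ 0xaef5 = 0xaef5
+ 0xaf94 = 0x5e8a
+ 0xcab5 = 0x2940
+ 0xf87a = 0x21bb
One's complement: ~0x21bb
Checksum = 0xde44


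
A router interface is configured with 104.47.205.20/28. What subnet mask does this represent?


/28 means 28 network bits, 4 host bits
Binary: 11111111111111111111111111110000
Mask: 255.255.255.240


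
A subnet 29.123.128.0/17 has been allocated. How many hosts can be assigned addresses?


Host bits = 32 - 17 = 15
Total addresses = 2^15 = 32768
Usable = total - 2 (network and broadcast)
Usable hosts: 32766


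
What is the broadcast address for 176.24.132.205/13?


Network: 176.24.0.0/13
Host bits = 19
Set all host bits to 1:
Broadcast: 176.31.255.255


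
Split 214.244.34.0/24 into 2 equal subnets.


New prefix = 24 + 1 = 25
Each subnet has 128 addresses
  214.244.34.0/25
  214.244.34.128/25
Subnets: 214.244.34.0/25, 214.244.34.128/25


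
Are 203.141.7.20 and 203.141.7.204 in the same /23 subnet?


Mask: 255.255.254.0
203.141.7.20 AND mask = 203.141.6.0
203.141.7.204 AND mask = 203.141.6.0
Yes, same subnet (203.141.6.0)


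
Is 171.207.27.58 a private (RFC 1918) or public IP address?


RFC 1918 private ranges:
  10.0.0.0/8 (10.0.0.0 - 10.255.255.255)
  172.16.0.0/12 (172.16.0.0 - 172.31.255.255)
  192.168.0.0/16 (192.168.0.0 - 192.168.255.255)
Public (not in any RFC 1918 range)


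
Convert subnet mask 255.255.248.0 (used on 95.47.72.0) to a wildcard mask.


Subnet mask: 255.255.248.0
Wildcard = 255.255.255.255 - subnet mask
255 - 255 = 0
255 - 255 = 0
255 - 248 = 7
255 - 0 = 255
Wildcard: 0.0.7.255


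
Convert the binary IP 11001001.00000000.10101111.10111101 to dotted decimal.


11001001 = 201
00000000 = 0
10101111 = 175
10111101 = 189
IP: 201.0.175.189


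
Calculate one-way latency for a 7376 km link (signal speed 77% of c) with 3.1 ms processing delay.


Speed = 0.77 * 3e5 km/s = 231000 km/s
Propagation delay = 7376 / 231000 = 0.0319 s = 31.9307 ms
Processing delay = 3.1 ms
Total one-way latency = 35.0307 ms


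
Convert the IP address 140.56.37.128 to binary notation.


140 = 10001100
56 = 00111000
37 = 00100101
128 = 10000000
Binary: 10001100.00111000.00100101.10000000


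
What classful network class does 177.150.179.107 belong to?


First octet: 177
Binary: 10110001
10xxxxxx -> Class B (128-191)
Class B, default mask 255.255.0.0 (/16)


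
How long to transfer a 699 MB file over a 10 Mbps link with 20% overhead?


Effective throughput = 10 * (1 - 20/100) = 8 Mbps
File size in Mb = 699 * 8 = 5592 Mb
Time = 5592 / 8
Time = 699 seconds


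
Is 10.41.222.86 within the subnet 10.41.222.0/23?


Subnet network: 10.41.222.0
Test IP AND mask: 10.41.222.0
Yes, 10.41.222.86 is in 10.41.222.0/23


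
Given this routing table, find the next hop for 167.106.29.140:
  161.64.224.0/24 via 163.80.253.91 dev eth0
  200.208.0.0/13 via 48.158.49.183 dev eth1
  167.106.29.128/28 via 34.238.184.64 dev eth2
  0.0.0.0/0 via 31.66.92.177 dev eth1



Longest prefix match for 167.106.29.140:
  /24 161.64.224.0: no
  /13 200.208.0.0: no
  /28 167.106.29.128: MATCH
  /0 0.0.0.0: MATCH
Selected: next-hop 34.238.184.64 via eth2 (matched /28)


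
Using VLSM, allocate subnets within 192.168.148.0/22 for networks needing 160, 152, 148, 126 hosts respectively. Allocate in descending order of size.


160 hosts -> /24 (254 usable): 192.168.148.0/24
152 hosts -> /24 (254 usable): 192.168.149.0/24
148 hosts -> /24 (254 usable): 192.168.150.0/24
126 hosts -> /25 (126 usable): 192.168.151.0/25
Allocation: 192.168.148.0/24 (160 hosts, 254 usable); 192.168.149.0/24 (152 hosts, 254 usable); 192.168.150.0/24 (148 hosts, 254 usable); 192.168.151.0/25 (126 hosts, 126 usable)


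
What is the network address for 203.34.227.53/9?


IP:   11001011.00100010.11100011.00110101
Mask: 11111111.10000000.00000000.00000000
AND operation:
Net:  11001011.00000000.00000000.00000000
Network: 203.0.0.0/9


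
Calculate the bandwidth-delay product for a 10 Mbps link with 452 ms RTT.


BDP = bandwidth * RTT
= 10 Mbps * 452 ms
= 10 * 1e6 * 452 / 1000 bits
= 4520000 bits
= 565000 bytes
= 551.7578 KB
BDP = 4520000 bits (565000 bytes)


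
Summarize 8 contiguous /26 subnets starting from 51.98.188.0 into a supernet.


Original prefix: /26
Number of subnets: 8 = 2^3
New prefix = 26 - 3 = 23
Supernet: 51.98.188.0/23


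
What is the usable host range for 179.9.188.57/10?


Network: 179.0.0.0
Broadcast: 179.63.255.255
First usable = network + 1
Last usable = broadcast - 1
Range: 179.0.0.1 to 179.63.255.254


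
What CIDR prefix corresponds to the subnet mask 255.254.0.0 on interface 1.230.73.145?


Binary: 11111111.11111110.00000000.00000000
Count leading 1s
Prefix: /15


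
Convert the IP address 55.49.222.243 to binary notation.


55 = 00110111
49 = 00110001
222 = 11011110
243 = 11110011
Binary: 00110111.00110001.11011110.11110011


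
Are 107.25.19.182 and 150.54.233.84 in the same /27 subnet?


Mask: 255.255.255.224
107.25.19.182 AND mask = 107.25.19.160
150.54.233.84 AND mask = 150.54.233.64
No, different subnets (107.25.19.160 vs 150.54.233.64)


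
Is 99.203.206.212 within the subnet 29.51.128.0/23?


Subnet network: 29.51.128.0
Test IP AND mask: 99.203.206.0
No, 99.203.206.212 is not in 29.51.128.0/23


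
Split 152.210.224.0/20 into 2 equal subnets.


New prefix = 20 + 1 = 21
Each subnet has 2048 addresses
  152.210.224.0/21
  152.210.232.0/21
Subnets: 152.210.224.0/21, 152.210.232.0/21


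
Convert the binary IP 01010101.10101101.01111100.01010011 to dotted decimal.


01010101 = 85
10101101 = 173
01111100 = 124
01010011 = 83
IP: 85.173.124.83
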